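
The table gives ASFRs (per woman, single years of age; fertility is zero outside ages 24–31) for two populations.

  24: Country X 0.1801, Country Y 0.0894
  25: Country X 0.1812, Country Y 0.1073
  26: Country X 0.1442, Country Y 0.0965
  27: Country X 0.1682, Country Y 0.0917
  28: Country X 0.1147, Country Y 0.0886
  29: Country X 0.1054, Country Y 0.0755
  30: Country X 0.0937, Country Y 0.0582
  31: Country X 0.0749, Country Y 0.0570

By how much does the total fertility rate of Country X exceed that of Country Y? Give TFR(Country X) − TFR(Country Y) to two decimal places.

0.40

Country X:
  Sum of ASFRs = 0.1801 + 0.1812 + 0.1442 + 0.1682 + 0.1147 + 0.1054 + 0.0937 + 0.0749 = 1.0624
  TFR = 1.0624
Country Y:
  Sum of ASFRs = 0.0894 + 0.1073 + 0.0965 + 0.0917 + 0.0886 + 0.0755 + 0.0582 + 0.0570 = 0.6642
  TFR = 0.6642
Difference = 1.0624 − 0.6642 = 0.3982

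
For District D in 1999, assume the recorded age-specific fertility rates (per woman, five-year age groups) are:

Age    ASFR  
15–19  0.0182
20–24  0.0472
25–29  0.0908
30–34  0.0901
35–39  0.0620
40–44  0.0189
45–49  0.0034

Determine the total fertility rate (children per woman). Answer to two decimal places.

Sum of ASFRs = 0.0182 + 0.0472 + 0.0908 + 0.0901 + 0.0620 + 0.0189 + 0.0034 = 0.3306
TFR = 5 × 0.3306 = 1.653

1.65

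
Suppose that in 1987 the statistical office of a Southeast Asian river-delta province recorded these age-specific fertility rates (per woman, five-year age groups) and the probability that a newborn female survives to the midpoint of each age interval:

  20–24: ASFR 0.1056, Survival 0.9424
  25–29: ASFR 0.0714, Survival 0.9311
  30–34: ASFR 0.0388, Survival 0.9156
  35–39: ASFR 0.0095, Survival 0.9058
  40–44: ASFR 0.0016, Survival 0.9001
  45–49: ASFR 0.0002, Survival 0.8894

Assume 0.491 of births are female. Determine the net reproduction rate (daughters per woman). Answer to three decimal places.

0.520

Proportion female at birth = 0.491.
Per-age-group product (5 × ASFR × survival probability):
  20–24: 5 × 0.1056 × 0.9424 = 0.49759
  25–29: 5 × 0.0714 × 0.9311 = 0.33240
  30–34: 5 × 0.0388 × 0.9156 = 0.17763
  35–39: 5 × 0.0095 × 0.9058 = 0.04303
  40–44: 5 × 0.0016 × 0.9001 = 0.00720
  45–49: 5 × 0.0002 × 0.8894 = 0.00089
Sum = 1.05874
NRR = 0.491 × 1.05874 = 0.51984
With NRR below 1 the population is below replacement fertility.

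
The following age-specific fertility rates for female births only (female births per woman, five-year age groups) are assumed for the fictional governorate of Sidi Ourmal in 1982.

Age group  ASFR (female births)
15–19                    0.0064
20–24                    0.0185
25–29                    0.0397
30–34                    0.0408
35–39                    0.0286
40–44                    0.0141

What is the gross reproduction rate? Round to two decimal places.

0.74

Sum of female ASFRs = 0.0064 + 0.0185 + 0.0397 + 0.0408 + 0.0286 + 0.0141 = 0.1481
GRR = 5 × 0.1481 = 0.7405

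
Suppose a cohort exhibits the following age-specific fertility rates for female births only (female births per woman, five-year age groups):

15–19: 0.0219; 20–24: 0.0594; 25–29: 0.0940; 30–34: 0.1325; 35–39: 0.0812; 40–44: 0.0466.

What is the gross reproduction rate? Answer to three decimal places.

Sum of female ASFRs = 0.0219 + 0.0594 + 0.0940 + 0.1325 + 0.0812 + 0.0466 = 0.4356
GRR = 5 × 0.4356 = 2.178

2.178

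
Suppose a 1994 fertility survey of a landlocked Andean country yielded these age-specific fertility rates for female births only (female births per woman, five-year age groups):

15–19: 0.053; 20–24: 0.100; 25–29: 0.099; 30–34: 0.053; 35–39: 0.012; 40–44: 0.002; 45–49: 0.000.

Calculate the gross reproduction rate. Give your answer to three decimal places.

Sum of female ASFRs = 0.053 + 0.100 + 0.099 + 0.053 + 0.012 + 0.002 + 0.000 = 0.319
GRR = 5 × 0.319 = 1.595

1.595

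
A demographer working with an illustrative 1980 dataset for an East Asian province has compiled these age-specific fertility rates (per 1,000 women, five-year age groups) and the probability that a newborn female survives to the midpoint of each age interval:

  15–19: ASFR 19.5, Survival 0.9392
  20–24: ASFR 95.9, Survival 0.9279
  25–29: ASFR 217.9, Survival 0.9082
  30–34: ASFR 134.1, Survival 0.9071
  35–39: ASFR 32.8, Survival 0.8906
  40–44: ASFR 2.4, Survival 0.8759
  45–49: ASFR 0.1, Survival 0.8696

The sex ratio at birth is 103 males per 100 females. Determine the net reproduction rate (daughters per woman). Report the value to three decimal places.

Proportion female at birth = 100 / (100 + 103) = 0.49261.
Survival-weighted fertility by age (5·fₓ·Sₓ):
  15–19: 5 × 19.5/1000 × 0.9392 = 0.09157
  20–24: 5 × 95.9/1000 × 0.9279 = 0.44493
  25–29: 5 × 217.9/1000 × 0.9082 = 0.98948
  30–34: 5 × 134.1/1000 × 0.9071 = 0.60821
  35–39: 5 × 32.8/1000 × 0.8906 = 0.14606
  40–44: 5 × 2.4/1000 × 0.8759 = 0.01051
  45–49: 5 × 0.1/1000 × 0.8696 = 0.00043
Sum = 2.29119
NRR = 0.49261 × 2.29119 = 1.12866

1.129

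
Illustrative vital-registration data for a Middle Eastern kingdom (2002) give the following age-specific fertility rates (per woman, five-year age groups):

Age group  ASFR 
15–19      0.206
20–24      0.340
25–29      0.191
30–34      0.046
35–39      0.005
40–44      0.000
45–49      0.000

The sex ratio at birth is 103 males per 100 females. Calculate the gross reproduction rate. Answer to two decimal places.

1.94

Proportion female at birth = 100 / (100 + 103) = 0.49261.
Sum of ASFRs = 0.206 + 0.340 + 0.191 + 0.046 + 0.005 + 0.000 + 0.000 = 0.788
TFR = 5 × 0.788 = 3.94
GRR = 0.49261 × 3.94 = 1.94088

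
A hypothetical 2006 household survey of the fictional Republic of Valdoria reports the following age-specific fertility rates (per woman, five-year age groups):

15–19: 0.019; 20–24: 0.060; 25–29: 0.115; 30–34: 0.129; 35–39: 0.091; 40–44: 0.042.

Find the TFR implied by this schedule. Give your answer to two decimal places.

Sum of ASFRs = 0.019 + 0.060 + 0.115 + 0.129 + 0.091 + 0.042 = 0.456
TFR = 5 × 0.456 = 2.28

2.28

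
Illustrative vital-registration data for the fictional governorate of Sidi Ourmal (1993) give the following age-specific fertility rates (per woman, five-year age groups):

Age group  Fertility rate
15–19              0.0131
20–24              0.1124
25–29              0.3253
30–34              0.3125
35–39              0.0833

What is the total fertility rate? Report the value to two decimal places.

4.23

Sum of ASFRs = 0.0131 + 0.1124 + 0.3253 + 0.3125 + 0.0833 = 0.8466
TFR = 5 × 0.8466 = 4.233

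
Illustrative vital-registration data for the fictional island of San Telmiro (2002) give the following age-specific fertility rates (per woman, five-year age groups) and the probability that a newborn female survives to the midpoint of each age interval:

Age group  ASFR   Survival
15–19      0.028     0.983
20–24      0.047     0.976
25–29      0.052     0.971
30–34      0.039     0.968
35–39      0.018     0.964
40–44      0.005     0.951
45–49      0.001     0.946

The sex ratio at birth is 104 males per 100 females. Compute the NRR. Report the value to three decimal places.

0.453

Proportion female at birth = 100 / (100 + 104) = 0.49020.
Survival-weighted fertility by age (5·fₓ·Sₓ):
  15–19: 5 × 0.028 × 0.983 = 0.13762
  20–24: 5 × 0.047 × 0.976 = 0.22936
  25–29: 5 × 0.052 × 0.971 = 0.25246
  30–34: 5 × 0.039 × 0.968 = 0.18876
  35–39: 5 × 0.018 × 0.964 = 0.08676
  40–44: 5 × 0.005 × 0.951 = 0.02378
  45–49: 5 × 0.001 × 0.946 = 0.00473
Sum = 0.92347
NRR = 0.49020 × 0.92347 = 0.45268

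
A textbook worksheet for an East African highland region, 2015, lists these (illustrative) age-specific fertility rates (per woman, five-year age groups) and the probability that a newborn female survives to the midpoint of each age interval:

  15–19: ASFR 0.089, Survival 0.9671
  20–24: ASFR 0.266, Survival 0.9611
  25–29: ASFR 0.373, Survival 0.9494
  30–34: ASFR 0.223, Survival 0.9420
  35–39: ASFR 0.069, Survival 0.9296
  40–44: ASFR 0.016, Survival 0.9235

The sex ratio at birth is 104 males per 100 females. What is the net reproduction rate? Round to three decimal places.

Proportion female at birth = 100 / (100 + 104) = 0.49020.
Each age group contributes 5 × ASFR × survival:
  15–19: 5 × 0.089 × 0.9671 = 0.43036
  20–24: 5 × 0.266 × 0.9611 = 1.27826
  25–29: 5 × 0.373 × 0.9494 = 1.77063
  30–34: 5 × 0.223 × 0.9420 = 1.05033
  35–39: 5 × 0.069 × 0.9296 = 0.32071
  40–44: 5 × 0.016 × 0.9235 = 0.07388
Sum = 4.92417
NRR = 0.49020 × 4.92417 = 2.41383

2.414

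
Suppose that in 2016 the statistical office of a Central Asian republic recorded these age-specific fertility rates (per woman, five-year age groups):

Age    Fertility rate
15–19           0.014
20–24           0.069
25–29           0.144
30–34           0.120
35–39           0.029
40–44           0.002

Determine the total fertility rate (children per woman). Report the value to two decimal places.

Sum of ASFRs = 0.014 + 0.069 + 0.144 + 0.120 + 0.029 + 0.002 = 0.378
TFR = 5 × 0.378 = 1.89

1.89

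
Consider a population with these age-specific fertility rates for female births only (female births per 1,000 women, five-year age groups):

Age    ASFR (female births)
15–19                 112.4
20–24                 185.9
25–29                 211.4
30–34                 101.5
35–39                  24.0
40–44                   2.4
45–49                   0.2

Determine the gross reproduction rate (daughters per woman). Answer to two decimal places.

Sum of female ASFRs = 112.4 + 185.9 + 211.4 + 101.5 + 24.0 + 2.4 + 0.2 = 637.8
GRR = 5 × 637.8 / 1000 = 3.189

3.19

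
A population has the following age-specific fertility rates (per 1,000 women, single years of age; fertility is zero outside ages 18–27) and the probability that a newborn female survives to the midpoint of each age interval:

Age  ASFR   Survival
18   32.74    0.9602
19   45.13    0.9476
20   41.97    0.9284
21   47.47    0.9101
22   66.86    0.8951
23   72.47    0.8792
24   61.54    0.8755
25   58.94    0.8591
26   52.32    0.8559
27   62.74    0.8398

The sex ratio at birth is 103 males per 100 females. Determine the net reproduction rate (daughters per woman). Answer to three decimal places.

Proportion female at birth = 100 / (100 + 103) = 0.49261.
Per-age-group product (1 × ASFR × survival probability):
  18: 1 × 32.74/1000 × 0.9602 = 0.03144
  19: 1 × 45.13/1000 × 0.9476 = 0.04277
  20: 1 × 41.97/1000 × 0.9284 = 0.03896
  21: 1 × 47.47/1000 × 0.9101 = 0.04320
  22: 1 × 66.86/1000 × 0.8951 = 0.05985
  23: 1 × 72.47/1000 × 0.8792 = 0.06372
  24: 1 × 61.54/1000 × 0.8755 = 0.05388
  25: 1 × 58.94/1000 × 0.8591 = 0.05064
  26: 1 × 52.32/1000 × 0.8559 = 0.04478
  27: 1 × 62.74/1000 × 0.8398 = 0.05269
Sum = 0.48193
NRR = 0.49261 × 0.48193 = 0.23740
An NRR under 1 implies long-run decline under these rates.

0.237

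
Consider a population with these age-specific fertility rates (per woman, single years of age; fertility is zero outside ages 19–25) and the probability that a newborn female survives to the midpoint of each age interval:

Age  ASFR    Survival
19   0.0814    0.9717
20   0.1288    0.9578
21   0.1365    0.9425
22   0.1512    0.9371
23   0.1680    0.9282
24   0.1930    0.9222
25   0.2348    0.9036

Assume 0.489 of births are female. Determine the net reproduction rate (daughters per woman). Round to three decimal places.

Proportion female at birth = 0.489.
Each age group contributes 1 × ASFR × survival:
  19: 1 × 0.0814 × 0.9717 = 0.07910
  20: 1 × 0.1288 × 0.9578 = 0.12336
  21: 1 × 0.1365 × 0.9425 = 0.12865
  22: 1 × 0.1512 × 0.9371 = 0.14169
  23: 1 × 0.1680 × 0.9282 = 0.15594
  24: 1 × 0.1930 × 0.9222 = 0.17798
  25: 1 × 0.2348 × 0.9036 = 0.21217
Sum = 1.01889
NRR = 0.489 × 1.01889 = 0.49824

0.498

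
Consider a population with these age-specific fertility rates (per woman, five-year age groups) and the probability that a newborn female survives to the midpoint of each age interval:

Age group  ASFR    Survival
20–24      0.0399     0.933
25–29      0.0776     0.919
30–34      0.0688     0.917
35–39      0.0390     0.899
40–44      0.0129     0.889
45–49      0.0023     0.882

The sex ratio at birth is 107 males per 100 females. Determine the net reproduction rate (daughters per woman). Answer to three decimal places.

0.532

Proportion female at birth = 100 / (100 + 107) = 0.48309.
Weighting each age-specific rate by interval width and survival:
  20–24: 5 × 0.0399 × 0.933 = 0.18613
  25–29: 5 × 0.0776 × 0.919 = 0.35657
  30–34: 5 × 0.0688 × 0.917 = 0.31545
  35–39: 5 × 0.0390 × 0.899 = 0.17531
  40–44: 5 × 0.0129 × 0.889 = 0.05734
  45–49: 5 × 0.0023 × 0.882 = 0.01014
Sum = 1.10094
NRR = 0.48309 × 1.10094 = 0.53185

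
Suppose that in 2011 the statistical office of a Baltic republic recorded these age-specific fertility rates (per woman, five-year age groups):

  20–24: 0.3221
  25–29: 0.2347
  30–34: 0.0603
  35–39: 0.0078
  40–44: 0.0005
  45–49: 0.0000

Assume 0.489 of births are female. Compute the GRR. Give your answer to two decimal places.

Proportion female at birth = 0.489.
Sum of ASFRs = 0.3221 + 0.2347 + 0.0603 + 0.0078 + 0.0005 + 0.0000 = 0.6254
TFR = 5 × 0.6254 = 3.127
GRR = 0.489 × 3.127 = 1.52910

1.53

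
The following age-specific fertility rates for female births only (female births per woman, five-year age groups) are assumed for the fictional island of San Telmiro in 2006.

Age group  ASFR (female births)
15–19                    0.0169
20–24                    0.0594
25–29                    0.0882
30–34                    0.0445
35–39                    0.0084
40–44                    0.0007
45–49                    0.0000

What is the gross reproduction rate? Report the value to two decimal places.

1.09

Sum of female ASFRs = 0.0169 + 0.0594 + 0.0882 + 0.0445 + 0.0084 + 0.0007 + 0.0000 = 0.2181
GRR = 5 × 0.2181 = 1.0905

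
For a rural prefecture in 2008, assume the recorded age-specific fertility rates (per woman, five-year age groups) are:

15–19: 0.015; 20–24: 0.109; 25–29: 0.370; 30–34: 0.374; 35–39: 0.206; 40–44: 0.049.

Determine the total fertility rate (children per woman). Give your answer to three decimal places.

Sum of ASFRs = 0.015 + 0.109 + 0.370 + 0.374 + 0.206 + 0.049 = 1.123
TFR = 5 × 1.123 = 5.615

5.615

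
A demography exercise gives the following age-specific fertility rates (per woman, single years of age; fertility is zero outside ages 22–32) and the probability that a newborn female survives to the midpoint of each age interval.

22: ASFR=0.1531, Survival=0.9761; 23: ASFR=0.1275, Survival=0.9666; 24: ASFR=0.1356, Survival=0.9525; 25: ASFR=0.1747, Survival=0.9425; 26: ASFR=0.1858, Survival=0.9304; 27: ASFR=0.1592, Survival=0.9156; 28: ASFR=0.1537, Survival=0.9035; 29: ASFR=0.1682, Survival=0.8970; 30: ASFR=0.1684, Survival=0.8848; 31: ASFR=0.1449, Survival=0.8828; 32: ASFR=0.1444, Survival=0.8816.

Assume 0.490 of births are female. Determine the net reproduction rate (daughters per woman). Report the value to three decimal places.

0.774

Proportion female at birth = 0.490.
Per-age-group product (1 × ASFR × survival probability):
  22: 1 × 0.1531 × 0.9761 = 0.14944
  23: 1 × 0.1275 × 0.9666 = 0.12324
  24: 1 × 0.1356 × 0.9525 = 0.12916
  25: 1 × 0.1747 × 0.9425 = 0.16465
  26: 1 × 0.1858 × 0.9304 = 0.17287
  27: 1 × 0.1592 × 0.9156 = 0.14576
  28: 1 × 0.1537 × 0.9035 = 0.13887
  29: 1 × 0.1682 × 0.8970 = 0.15088
  30: 1 × 0.1684 × 0.8848 = 0.14900
  31: 1 × 0.1449 × 0.8828 = 0.12792
  32: 1 × 0.1444 × 0.8816 = 0.12730
Sum = 1.57909
NRR = 0.490 × 1.57909 = 0.77375
With NRR below 1 the population is below replacement fertility.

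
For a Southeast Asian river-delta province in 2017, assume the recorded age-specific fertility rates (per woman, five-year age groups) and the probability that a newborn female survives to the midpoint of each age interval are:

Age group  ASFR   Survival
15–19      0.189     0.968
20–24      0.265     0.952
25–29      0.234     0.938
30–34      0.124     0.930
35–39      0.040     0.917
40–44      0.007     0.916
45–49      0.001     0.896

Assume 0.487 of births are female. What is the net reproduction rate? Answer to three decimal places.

1.982

Proportion female at birth = 0.487.
Each age group contributes 5 × ASFR × survival:
  15–19: 5 × 0.189 × 0.968 = 0.91476
  20–24: 5 × 0.265 × 0.952 = 1.26140
  25–29: 5 × 0.234 × 0.938 = 1.09746
  30–34: 5 × 0.124 × 0.930 = 0.57660
  35–39: 5 × 0.040 × 0.917 = 0.18340
  40–44: 5 × 0.007 × 0.916 = 0.03206
  45–49: 5 × 0.001 × 0.896 = 0.00448
Sum = 4.07016
NRR = 0.487 × 4.07016 = 1.98217
NRR > 1, so each generation more than replaces itself.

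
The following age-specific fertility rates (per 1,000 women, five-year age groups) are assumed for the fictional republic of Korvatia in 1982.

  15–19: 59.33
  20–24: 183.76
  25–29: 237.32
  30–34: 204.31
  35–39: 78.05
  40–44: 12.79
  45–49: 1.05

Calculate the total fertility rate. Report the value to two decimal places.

3.88

Sum of ASFRs = 59.33 + 183.76 + 237.32 + 204.31 + 78.05 + 12.79 + 1.05 = 776.61
TFR = 5 × 776.61 / 1000 = 3.88305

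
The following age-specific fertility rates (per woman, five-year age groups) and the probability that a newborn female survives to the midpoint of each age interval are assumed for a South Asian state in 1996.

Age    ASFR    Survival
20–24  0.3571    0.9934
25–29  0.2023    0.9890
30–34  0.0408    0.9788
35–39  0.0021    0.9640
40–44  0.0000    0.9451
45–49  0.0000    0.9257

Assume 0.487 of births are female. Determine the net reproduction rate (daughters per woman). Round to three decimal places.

Proportion female at birth = 0.487.
Survival-weighted fertility by age (5·fₓ·Sₓ):
  20–24: 5 × 0.3571 × 0.9934 = 1.77372
  25–29: 5 × 0.2023 × 0.9890 = 1.00037
  30–34: 5 × 0.0408 × 0.9788 = 0.19968
  35–39: 5 × 0.0021 × 0.9640 = 0.01012
  40–44: 5 × 0.0000 × 0.9451 = 0.00000
  45–49: 5 × 0.0000 × 0.9257 = 0.00000
Sum = 2.98389
NRR = 0.487 × 2.98389 = 1.45315

1.453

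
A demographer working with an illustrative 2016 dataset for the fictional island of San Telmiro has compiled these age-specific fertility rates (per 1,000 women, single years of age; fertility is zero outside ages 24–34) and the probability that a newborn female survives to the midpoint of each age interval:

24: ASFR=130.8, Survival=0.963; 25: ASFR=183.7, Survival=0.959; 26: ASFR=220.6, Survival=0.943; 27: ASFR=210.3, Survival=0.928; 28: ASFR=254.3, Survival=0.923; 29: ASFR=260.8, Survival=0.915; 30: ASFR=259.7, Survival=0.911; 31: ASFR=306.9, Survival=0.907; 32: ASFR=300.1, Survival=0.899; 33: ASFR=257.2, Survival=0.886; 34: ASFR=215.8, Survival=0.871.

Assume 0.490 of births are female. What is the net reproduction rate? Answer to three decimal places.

1.166

Proportion female at birth = 0.490.
Per-age-group product (1 × ASFR × survival probability):
  24: 1 × 130.8/1000 × 0.963 = 0.12596
  25: 1 × 183.7/1000 × 0.959 = 0.17617
  26: 1 × 220.6/1000 × 0.943 = 0.20803
  27: 1 × 210.3/1000 × 0.928 = 0.19516
  28: 1 × 254.3/1000 × 0.923 = 0.23472
  29: 1 × 260.8/1000 × 0.915 = 0.23863
  30: 1 × 259.7/1000 × 0.911 = 0.23659
  31: 1 × 306.9/1000 × 0.907 = 0.27836
  32: 1 × 300.1/1000 × 0.899 = 0.26979
  33: 1 × 257.2/1000 × 0.886 = 0.22788
  34: 1 × 215.8/1000 × 0.871 = 0.18796
Sum = 2.37925
NRR = 0.490 × 2.37925 = 1.16583
NRR > 1, so each generation more than replaces itself.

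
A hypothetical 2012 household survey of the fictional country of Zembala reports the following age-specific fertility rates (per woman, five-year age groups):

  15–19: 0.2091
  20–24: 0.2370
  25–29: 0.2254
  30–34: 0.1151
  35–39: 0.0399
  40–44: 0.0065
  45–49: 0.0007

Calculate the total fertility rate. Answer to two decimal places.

4.17

Sum of ASFRs = 0.2091 + 0.2370 + 0.2254 + 0.1151 + 0.0399 + 0.0065 + 0.0007 = 0.8337
TFR = 5 × 0.8337 = 4.1685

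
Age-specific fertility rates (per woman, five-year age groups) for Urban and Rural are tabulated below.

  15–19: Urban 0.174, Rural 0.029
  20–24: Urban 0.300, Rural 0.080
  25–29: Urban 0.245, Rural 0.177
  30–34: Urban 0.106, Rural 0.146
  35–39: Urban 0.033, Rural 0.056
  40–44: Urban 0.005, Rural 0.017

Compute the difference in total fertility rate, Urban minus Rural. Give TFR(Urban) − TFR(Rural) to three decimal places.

1.790

Urban:
  Sum of ASFRs = 0.174 + 0.300 + 0.245 + 0.106 + 0.033 + 0.005 = 0.863
  TFR = 5 × 0.863 = 4.315
Rural:
  Sum of ASFRs = 0.029 + 0.080 + 0.177 + 0.146 + 0.056 + 0.017 = 0.505
  TFR = 5 × 0.505 = 2.525
Difference = 4.315 − 2.525 = 1.79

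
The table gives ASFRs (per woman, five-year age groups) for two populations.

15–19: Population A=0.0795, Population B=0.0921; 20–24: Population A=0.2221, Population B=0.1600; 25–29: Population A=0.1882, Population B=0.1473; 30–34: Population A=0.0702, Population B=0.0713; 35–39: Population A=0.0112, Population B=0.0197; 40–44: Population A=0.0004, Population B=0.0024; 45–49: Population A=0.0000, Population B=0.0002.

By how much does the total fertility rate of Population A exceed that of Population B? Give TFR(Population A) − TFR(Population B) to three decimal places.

Population A:
  Sum of ASFRs = 0.0795 + 0.2221 + 0.1882 + 0.0702 + 0.0112 + 0.0004 + 0.0000 = 0.5716
  TFR = 5 × 0.5716 = 2.858
Population B:
  Sum of ASFRs = 0.0921 + 0.1600 + 0.1473 + 0.0713 + 0.0197 + 0.0024 + 0.0002 = 0.4930
  TFR = 5 × 0.4930 = 2.465
Difference = 2.858 − 2.465 = 0.393

0.393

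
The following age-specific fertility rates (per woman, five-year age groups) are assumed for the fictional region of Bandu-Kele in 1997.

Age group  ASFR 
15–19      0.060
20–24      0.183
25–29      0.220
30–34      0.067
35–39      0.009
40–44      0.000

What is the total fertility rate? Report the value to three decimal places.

2.695

Sum of ASFRs = 0.060 + 0.183 + 0.220 + 0.067 + 0.009 + 0.000 = 0.539
TFR = 5 × 0.539 = 2.695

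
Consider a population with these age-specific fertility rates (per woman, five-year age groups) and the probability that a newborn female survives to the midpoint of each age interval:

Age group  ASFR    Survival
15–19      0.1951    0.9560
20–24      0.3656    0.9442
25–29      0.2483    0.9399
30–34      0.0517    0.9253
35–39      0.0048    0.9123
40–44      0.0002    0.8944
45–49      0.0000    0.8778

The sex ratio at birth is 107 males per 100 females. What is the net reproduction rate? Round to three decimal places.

1.975

Proportion female at birth = 100 / (100 + 107) = 0.48309.
Per-age-group product (5 × ASFR × survival probability):
  15–19: 5 × 0.1951 × 0.9560 = 0.93258
  20–24: 5 × 0.3656 × 0.9442 = 1.72600
  25–29: 5 × 0.2483 × 0.9399 = 1.16689
  30–34: 5 × 0.0517 × 0.9253 = 0.23919
  35–39: 5 × 0.0048 × 0.9123 = 0.02190
  40–44: 5 × 0.0002 × 0.8944 = 0.00089
  45–49: 5 × 0.0000 × 0.8778 = 0.00000
Sum = 4.08745
NRR = 0.48309 × 4.08745 = 1.97461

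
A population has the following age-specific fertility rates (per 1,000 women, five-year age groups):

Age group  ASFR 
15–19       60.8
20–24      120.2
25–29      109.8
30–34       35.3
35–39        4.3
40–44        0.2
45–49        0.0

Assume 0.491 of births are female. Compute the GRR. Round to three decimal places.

Proportion female at birth = 0.491.
Sum of ASFRs = 60.8 + 120.2 + 109.8 + 35.3 + 4.3 + 0.2 + 0.0 = 330.6
TFR = 5 × 330.6 / 1000 = 1.653
GRR = 0.491 × 1.653 = 0.81162

0.812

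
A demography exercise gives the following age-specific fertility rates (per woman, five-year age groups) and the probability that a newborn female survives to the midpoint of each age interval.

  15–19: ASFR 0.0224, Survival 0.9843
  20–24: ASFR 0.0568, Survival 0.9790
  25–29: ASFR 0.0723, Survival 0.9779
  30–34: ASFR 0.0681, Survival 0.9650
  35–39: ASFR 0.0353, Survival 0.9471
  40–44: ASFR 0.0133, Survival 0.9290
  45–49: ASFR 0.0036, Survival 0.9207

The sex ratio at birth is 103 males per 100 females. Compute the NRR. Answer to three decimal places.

Proportion female at birth = 100 / (100 + 103) = 0.49261.
Survival-weighted fertility by age (5·fₓ·Sₓ):
  15–19: 5 × 0.0224 × 0.9843 = 0.11024
  20–24: 5 × 0.0568 × 0.9790 = 0.27804
  25–29: 5 × 0.0723 × 0.9779 = 0.35351
  30–34: 5 × 0.0681 × 0.9650 = 0.32858
  35–39: 5 × 0.0353 × 0.9471 = 0.16716
  40–44: 5 × 0.0133 × 0.9290 = 0.06178
  45–49: 5 × 0.0036 × 0.9207 = 0.01657
Sum = 1.31588
NRR = 0.49261 × 1.31588 = 0.64822

0.648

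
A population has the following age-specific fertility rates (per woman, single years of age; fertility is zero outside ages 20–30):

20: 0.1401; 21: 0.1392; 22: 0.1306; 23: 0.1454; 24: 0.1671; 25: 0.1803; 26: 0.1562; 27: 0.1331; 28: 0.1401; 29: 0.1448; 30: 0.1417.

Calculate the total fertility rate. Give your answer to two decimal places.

Sum of ASFRs = 0.1401 + 0.1392 + 0.1306 + 0.1454 + 0.1671 + 0.1803 + 0.1562 + 0.1331 + 0.1401 + 0.1448 + 0.1417 = 1.6186
TFR = 1.6186

1.62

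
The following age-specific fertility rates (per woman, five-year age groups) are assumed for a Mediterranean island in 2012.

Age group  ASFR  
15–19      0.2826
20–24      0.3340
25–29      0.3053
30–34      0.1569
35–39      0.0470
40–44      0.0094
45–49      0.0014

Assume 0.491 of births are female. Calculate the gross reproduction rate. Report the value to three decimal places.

Proportion female at birth = 0.491.
Sum of ASFRs = 0.2826 + 0.3340 + 0.3053 + 0.1569 + 0.0470 + 0.0094 + 0.0014 = 1.1366
TFR = 5 × 1.1366 = 5.683
GRR = 0.491 × 5.683 = 2.79035

2.790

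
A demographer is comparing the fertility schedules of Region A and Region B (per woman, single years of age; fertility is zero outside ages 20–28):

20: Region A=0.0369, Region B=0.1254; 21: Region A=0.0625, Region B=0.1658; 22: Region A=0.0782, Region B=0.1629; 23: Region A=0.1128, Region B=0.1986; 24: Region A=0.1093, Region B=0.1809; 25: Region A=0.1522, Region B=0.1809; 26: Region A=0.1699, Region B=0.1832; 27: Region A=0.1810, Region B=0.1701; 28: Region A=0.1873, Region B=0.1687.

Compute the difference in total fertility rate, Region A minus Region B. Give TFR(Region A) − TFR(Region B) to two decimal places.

Region A:
  Sum of ASFRs = 0.0369 + 0.0625 + 0.0782 + 0.1128 + 0.1093 + 0.1522 + 0.1699 + 0.1810 + 0.1873 = 1.0901
  TFR = 1.0901
Region B:
  Sum of ASFRs = 0.1254 + 0.1658 + 0.1629 + 0.1986 + 0.1809 + 0.1809 + 0.1832 + 0.1701 + 0.1687 = 1.5365
  TFR = 1.5365
Difference = 1.0901 − 1.5365 = -0.4464

-0.45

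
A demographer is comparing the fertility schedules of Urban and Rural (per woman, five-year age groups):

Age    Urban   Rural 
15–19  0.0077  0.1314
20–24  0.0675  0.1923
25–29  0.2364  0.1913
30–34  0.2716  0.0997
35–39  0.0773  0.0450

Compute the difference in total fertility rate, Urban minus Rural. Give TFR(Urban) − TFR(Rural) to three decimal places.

0.004

Urban:
  Sum of ASFRs = 0.0077 + 0.0675 + 0.2364 + 0.2716 + 0.0773 = 0.6605
  TFR = 5 × 0.6605 = 3.3025
Rural:
  Sum of ASFRs = 0.1314 + 0.1923 + 0.1913 + 0.0997 + 0.0450 = 0.6597
  TFR = 5 × 0.6597 = 3.2985
Difference = 3.3025 − 3.2985 = 0.004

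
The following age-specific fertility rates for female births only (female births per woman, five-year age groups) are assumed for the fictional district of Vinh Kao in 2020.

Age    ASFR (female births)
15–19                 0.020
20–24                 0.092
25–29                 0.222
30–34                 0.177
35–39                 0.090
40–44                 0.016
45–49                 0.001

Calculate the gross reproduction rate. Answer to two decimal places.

Sum of female ASFRs = 0.020 + 0.092 + 0.222 + 0.177 + 0.090 + 0.016 + 0.001 = 0.618
GRR = 5 × 0.618 = 3.09

3.09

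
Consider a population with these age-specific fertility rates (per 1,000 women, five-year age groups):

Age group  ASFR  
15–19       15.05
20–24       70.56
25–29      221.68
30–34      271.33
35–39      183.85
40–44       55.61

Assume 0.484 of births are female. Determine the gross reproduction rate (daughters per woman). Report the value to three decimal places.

Proportion female at birth = 0.484.
Sum of ASFRs = 15.05 + 70.56 + 221.68 + 271.33 + 183.85 + 55.61 = 818.08
TFR = 5 × 818.08 / 1000 = 4.0904
GRR = 0.484 × 4.0904 = 1.97975

1.980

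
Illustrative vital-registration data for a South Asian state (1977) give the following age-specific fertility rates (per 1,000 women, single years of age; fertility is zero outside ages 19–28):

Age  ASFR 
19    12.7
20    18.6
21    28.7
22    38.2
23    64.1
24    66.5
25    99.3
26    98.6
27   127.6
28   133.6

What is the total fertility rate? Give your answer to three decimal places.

Sum of ASFRs = 12.7 + 18.6 + 28.7 + 38.2 + 64.1 + 66.5 + 99.3 + 98.6 + 127.6 + 133.6 = 687.9
TFR = 687.9 / 1000 = 0.6879

0.688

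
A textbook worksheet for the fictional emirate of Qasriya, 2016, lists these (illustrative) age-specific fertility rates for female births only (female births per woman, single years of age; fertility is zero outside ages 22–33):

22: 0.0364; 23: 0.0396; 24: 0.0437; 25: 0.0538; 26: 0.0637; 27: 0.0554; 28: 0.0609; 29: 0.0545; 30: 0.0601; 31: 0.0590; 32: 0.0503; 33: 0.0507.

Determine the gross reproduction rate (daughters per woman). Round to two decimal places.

Sum of female ASFRs = 0.0364 + 0.0396 + 0.0437 + 0.0538 + 0.0637 + 0.0554 + 0.0609 + 0.0545 + 0.0601 + 0.0590 + 0.0503 + 0.0507 = 0.6281
GRR = 0.6281

0.63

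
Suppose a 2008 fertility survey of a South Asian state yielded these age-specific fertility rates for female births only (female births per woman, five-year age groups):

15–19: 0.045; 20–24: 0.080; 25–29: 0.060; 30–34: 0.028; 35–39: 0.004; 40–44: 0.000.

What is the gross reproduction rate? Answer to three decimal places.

1.085

Sum of female ASFRs = 0.045 + 0.080 + 0.060 + 0.028 + 0.004 + 0.000 = 0.217
GRR = 5 × 0.217 = 1.085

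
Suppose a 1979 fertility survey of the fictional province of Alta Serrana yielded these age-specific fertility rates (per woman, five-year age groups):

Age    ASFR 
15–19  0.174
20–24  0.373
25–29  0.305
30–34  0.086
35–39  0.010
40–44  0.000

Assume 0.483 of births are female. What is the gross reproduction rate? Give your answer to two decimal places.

Proportion female at birth = 0.483.
Sum of ASFRs = 0.174 + 0.373 + 0.305 + 0.086 + 0.010 + 0.000 = 0.948
TFR = 5 × 0.948 = 4.74
GRR = 0.483 × 4.74 = 2.28942

2.29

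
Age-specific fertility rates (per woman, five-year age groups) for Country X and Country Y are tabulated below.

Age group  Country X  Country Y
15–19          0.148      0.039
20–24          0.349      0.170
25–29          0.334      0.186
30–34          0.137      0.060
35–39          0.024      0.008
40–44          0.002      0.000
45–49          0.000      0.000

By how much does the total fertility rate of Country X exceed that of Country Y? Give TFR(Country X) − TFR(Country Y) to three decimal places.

2.655

Country X:
  Sum of ASFRs = 0.148 + 0.349 + 0.334 + 0.137 + 0.024 + 0.002 + 0.000 = 0.994
  TFR = 5 × 0.994 = 4.97
Country Y:
  Sum of ASFRs = 0.039 + 0.170 + 0.186 + 0.060 + 0.008 + 0.000 + 0.000 = 0.463
  TFR = 5 × 0.463 = 2.315
Difference = 4.97 − 2.315 = 2.655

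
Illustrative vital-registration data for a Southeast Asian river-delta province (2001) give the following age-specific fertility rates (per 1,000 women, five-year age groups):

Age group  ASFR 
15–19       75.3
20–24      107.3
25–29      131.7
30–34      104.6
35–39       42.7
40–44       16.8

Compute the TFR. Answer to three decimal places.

2.392

Sum of ASFRs = 75.3 + 107.3 + 131.7 + 104.6 + 42.7 + 16.8 = 478.4
TFR = 5 × 478.4 / 1000 = 2.392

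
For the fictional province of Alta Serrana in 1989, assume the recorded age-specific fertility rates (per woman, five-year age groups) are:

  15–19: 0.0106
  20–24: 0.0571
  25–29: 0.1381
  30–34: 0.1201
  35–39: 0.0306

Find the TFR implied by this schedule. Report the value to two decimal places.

Sum of ASFRs = 0.0106 + 0.0571 + 0.1381 + 0.1201 + 0.0306 = 0.3565
TFR = 5 × 0.3565 = 1.7825

1.78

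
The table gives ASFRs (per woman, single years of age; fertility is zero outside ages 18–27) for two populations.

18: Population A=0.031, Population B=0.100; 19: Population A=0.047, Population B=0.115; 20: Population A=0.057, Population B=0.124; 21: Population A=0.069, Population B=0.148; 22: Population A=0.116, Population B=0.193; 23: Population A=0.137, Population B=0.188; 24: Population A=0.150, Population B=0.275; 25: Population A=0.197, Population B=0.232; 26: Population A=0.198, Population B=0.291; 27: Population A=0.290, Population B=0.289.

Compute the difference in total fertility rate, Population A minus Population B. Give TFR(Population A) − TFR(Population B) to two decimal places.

Population A:
  Sum of ASFRs = 0.031 + 0.047 + 0.057 + 0.069 + 0.116 + 0.137 + 0.150 + 0.197 + 0.198 + 0.290 = 1.292
  TFR = 1.292
Population B:
  Sum of ASFRs = 0.100 + 0.115 + 0.124 + 0.148 + 0.193 + 0.188 + 0.275 + 0.232 + 0.291 + 0.289 = 1.955
  TFR = 1.955
Difference = 1.292 − 1.955 = -0.663

-0.66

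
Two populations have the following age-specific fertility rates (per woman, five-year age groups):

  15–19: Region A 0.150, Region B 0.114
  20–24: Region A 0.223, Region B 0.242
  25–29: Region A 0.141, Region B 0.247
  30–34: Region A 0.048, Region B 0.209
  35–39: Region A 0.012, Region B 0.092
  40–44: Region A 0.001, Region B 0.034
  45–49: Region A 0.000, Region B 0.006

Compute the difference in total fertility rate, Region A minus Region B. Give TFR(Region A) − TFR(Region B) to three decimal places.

-1.845

Region A:
  Sum of ASFRs = 0.150 + 0.223 + 0.141 + 0.048 + 0.012 + 0.001 + 0.000 = 0.575
  TFR = 5 × 0.575 = 2.875
Region B:
  Sum of ASFRs = 0.114 + 0.242 + 0.247 + 0.209 + 0.092 + 0.034 + 0.006 = 0.944
  TFR = 5 × 0.944 = 4.72
Difference = 2.875 − 4.72 = -1.845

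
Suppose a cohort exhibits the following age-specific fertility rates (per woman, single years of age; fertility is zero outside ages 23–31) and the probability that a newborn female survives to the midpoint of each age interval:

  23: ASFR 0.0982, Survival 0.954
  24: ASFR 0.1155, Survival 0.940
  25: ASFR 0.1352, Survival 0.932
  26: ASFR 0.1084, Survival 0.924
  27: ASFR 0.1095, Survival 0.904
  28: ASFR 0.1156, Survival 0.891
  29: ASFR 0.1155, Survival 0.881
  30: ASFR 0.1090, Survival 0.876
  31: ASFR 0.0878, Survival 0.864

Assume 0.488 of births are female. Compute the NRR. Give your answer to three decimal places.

Proportion female at birth = 0.488.
Weighting each age-specific rate by interval width and survival:
  23: 1 × 0.0982 × 0.954 = 0.09368
  24: 1 × 0.1155 × 0.940 = 0.10857
  25: 1 × 0.1352 × 0.932 = 0.12601
  26: 1 × 0.1084 × 0.924 = 0.10016
  27: 1 × 0.1095 × 0.904 = 0.09899
  28: 1 × 0.1156 × 0.891 = 0.10300
  29: 1 × 0.1155 × 0.881 = 0.10176
  30: 1 × 0.1090 × 0.876 = 0.09548
  31: 1 × 0.0878 × 0.864 = 0.07586
Sum = 0.90351
NRR = 0.488 × 0.90351 = 0.44091
With NRR below 1 the population is below replacement fertility.

0.441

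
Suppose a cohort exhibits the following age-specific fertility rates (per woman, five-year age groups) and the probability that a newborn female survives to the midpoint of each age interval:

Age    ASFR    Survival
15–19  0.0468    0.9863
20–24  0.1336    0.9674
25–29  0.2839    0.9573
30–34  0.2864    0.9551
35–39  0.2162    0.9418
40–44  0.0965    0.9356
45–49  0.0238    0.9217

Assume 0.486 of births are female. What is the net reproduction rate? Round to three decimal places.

Proportion female at birth = 0.486.
Per-age-group product (5 × ASFR × survival probability):
  15–19: 5 × 0.0468 × 0.9863 = 0.23079
  20–24: 5 × 0.1336 × 0.9674 = 0.64622
  25–29: 5 × 0.2839 × 0.9573 = 1.35889
  30–34: 5 × 0.2864 × 0.9551 = 1.36770
  35–39: 5 × 0.2162 × 0.9418 = 1.01809
  40–44: 5 × 0.0965 × 0.9356 = 0.45143
  45–49: 5 × 0.0238 × 0.9217 = 0.10968
Sum = 5.18280
NRR = 0.486 × 5.18280 = 2.51884

2.519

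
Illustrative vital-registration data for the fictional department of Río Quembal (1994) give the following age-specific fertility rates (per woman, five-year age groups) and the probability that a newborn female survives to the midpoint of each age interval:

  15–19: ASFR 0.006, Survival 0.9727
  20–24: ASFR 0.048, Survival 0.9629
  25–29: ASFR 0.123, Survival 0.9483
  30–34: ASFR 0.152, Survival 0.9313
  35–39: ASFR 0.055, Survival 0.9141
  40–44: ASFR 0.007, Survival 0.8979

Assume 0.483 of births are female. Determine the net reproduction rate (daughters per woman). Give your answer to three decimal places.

Proportion female at birth = 0.483.
Each age group contributes 5 × ASFR × survival:
  15–19: 5 × 0.006 × 0.9727 = 0.02918
  20–24: 5 × 0.048 × 0.9629 = 0.23110
  25–29: 5 × 0.123 × 0.9483 = 0.58320
  30–34: 5 × 0.152 × 0.9313 = 0.70779
  35–39: 5 × 0.055 × 0.9141 = 0.25138
  40–44: 5 × 0.007 × 0.8979 = 0.03143
Sum = 1.83408
NRR = 0.483 × 1.83408 = 0.88586
An NRR under 1 implies long-run decline under these rates.

0.886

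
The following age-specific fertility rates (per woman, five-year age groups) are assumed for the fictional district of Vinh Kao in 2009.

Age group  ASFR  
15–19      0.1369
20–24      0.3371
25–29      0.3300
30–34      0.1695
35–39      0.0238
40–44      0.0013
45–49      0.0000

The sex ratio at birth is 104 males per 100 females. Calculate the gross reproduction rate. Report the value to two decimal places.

Proportion female at birth = 100 / (100 + 104) = 0.49020.
Sum of ASFRs = 0.1369 + 0.3371 + 0.3300 + 0.1695 + 0.0238 + 0.0013 + 0.0000 = 0.9986
TFR = 5 × 0.9986 = 4.993
GRR = 0.49020 × 4.993 = 2.44757

2.45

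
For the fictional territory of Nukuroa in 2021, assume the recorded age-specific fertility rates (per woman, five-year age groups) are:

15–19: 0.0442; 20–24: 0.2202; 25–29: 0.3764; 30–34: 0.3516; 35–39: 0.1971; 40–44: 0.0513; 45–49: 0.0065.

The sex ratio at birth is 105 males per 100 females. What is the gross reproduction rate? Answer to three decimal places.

Proportion female at birth = 100 / (100 + 105) = 0.48780.
Sum of ASFRs = 0.0442 + 0.2202 + 0.3764 + 0.3516 + 0.1971 + 0.0513 + 0.0065 = 1.2473
TFR = 5 × 1.2473 = 6.2365
GRR = 0.48780 × 6.2365 = 3.04216

3.042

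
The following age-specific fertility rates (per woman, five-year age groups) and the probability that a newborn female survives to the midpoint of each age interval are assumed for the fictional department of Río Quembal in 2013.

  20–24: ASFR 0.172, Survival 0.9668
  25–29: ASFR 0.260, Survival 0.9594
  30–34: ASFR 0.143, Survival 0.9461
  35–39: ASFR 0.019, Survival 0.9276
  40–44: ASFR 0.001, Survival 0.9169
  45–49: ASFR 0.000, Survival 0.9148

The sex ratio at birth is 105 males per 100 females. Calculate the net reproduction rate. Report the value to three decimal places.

Proportion female at birth = 100 / (100 + 105) = 0.48780.
Each age group contributes 5 × ASFR × survival:
  20–24: 5 × 0.172 × 0.9668 = 0.83145
  25–29: 5 × 0.260 × 0.9594 = 1.24722
  30–34: 5 × 0.143 × 0.9461 = 0.67646
  35–39: 5 × 0.019 × 0.9276 = 0.08812
  40–44: 5 × 0.001 × 0.9169 = 0.00458
  45–49: 5 × 0.000 × 0.9148 = 0.00000
Sum = 2.84783
NRR = 0.48780 × 2.84783 = 1.38917
With NRR above 1 the population is above replacement fertility.

1.389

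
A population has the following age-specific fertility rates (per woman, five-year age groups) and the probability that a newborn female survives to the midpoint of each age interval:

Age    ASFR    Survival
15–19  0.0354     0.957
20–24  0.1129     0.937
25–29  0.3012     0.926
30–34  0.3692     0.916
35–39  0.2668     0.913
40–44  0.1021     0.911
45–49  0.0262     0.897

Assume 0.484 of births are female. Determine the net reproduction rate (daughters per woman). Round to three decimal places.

2.703

Proportion female at birth = 0.484.
Each age group contributes 5 × ASFR × survival:
  15–19: 5 × 0.0354 × 0.957 = 0.16939
  20–24: 5 × 0.1129 × 0.937 = 0.52894
  25–29: 5 × 0.3012 × 0.926 = 1.39456
  30–34: 5 × 0.3692 × 0.916 = 1.69094
  35–39: 5 × 0.2668 × 0.913 = 1.21794
  40–44: 5 × 0.1021 × 0.911 = 0.46507
  45–49: 5 × 0.0262 × 0.897 = 0.11751
Sum = 5.58435
NRR = 0.484 × 5.58435 = 2.70283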